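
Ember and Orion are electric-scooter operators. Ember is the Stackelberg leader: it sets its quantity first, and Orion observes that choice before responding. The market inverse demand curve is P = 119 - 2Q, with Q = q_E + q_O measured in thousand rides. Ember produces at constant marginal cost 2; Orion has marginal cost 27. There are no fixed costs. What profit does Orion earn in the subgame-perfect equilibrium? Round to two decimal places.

55.13

Solve by backward induction. Given q_E, the follower Orion maximises π_O = (119 - 2q_E - 2q_O)q_O - 27q_O.
∂π_O/∂q_O = 92 - 2q_E - 4q_O = 0 gives the reaction function q_O = (92 - 2q_E)/4.
Ember substitutes q_O(q_E) into its own profit: π_E = q_E(119 - 2q_E - (92 - 2q_E)/2) - 2q_E = (73 - q_E)q_E - 2q_E.
Maximising: ∂π_E/∂q_E = 71 - 2q_E = 0, giving q_E = 71/2.
Then q_O = (92 - 2·(71/2))/4 = 21/4.
Price P = 119 - 2·(163/4) = 75/2.
Orion's profit: (75/2 - 27)·(21/4) = 441/8.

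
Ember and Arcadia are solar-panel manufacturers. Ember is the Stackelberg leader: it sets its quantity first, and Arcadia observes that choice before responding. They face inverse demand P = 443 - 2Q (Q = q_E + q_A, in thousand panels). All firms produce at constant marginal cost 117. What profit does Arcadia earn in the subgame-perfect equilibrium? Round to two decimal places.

The follower Arcadia best-responds to any q_E: π_A = (443 - 2Q)q_A - 117q_A.
∂π_A/∂q_A = 326 - 2q_E - 4q_A = 0 gives the reaction function q_A = (326 - 2q_E)/4.
Ember substitutes q_A(q_E) into its own profit: π_E = q_E(443 - 2q_E - (326 - 2q_E)/2) - 117q_E = (280 - q_E)q_E - 117q_E.
The leader's first-order condition 163 - 2q_E = 0 yields q_E = 163/2.
Then q_A = (326 - 2·(163/2))/4 = 163/4.
Price P = 443 - 2·(489/4) = 397/2.
Arcadia's profit: (397/2 - 117)·(163/4) = 3321.1250.

3321.13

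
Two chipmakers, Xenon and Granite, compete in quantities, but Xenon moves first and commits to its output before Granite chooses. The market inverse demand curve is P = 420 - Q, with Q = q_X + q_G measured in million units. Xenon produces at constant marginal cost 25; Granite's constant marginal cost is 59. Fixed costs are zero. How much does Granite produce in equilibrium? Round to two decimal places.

73.25

Solve by backward induction. Given q_X, the follower Granite maximises π_G = (420 - q_X - q_G)q_G - 59q_G.
Setting the follower's marginal profit to zero, 361 - q_X - 2q_G = 0, i.e. q_G = (361 - q_X)/2.
The leader anticipates this reaction. Substituting into P = 420 - Q gives P = 479/2 - (1/2)q_X, so π_X = (479/2 - (1/2)q_X)q_X - 25q_X.
Leader FOC: 429/2 - q_X = 0, so q_X = 429/2.
Then q_G = (361 - 429/2)/2 = 293/4.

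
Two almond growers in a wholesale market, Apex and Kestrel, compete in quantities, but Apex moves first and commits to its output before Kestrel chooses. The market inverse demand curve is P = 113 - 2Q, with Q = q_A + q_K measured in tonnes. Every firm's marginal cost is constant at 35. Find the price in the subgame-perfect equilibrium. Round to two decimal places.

54.50

The follower Kestrel best-responds to any q_A: π_K = (113 - 2Q)q_K - 35q_K.
Setting the follower's marginal profit to zero, 78 - 2q_A - 4q_K = 0, i.e. q_K = (78 - 2q_A)/4.
Apex substitutes q_K(q_A) into its own profit: π_A = q_A(113 - 2q_A - (78 - 2q_A)/2) - 35q_A = (74 - q_A)q_A - 35q_A.
Leader FOC: 39 - 2q_A = 0, so q_A = 39/2.
Then q_K = (78 - 2·(39/2))/4 = 39/4.
Total output Q = 117/4, so price P = 113 - 2·(117/4) = 109/2.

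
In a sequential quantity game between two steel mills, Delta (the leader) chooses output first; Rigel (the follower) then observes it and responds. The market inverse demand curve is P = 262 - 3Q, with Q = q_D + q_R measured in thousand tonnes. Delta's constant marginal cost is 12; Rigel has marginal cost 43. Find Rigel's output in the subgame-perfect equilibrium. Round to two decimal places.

The follower Rigel best-responds to any q_D: π_R = (262 - 3Q)q_R - 43q_R.
∂π_R/∂q_R = 219 - 3q_D - 6q_R = 0 gives the reaction function q_R = (219 - 3q_D)/6.
The leader anticipates this reaction. Substituting into P = 262 - 3Q gives P = 305/2 - (3/2)q_D, so π_D = (305/2 - (3/2)q_D)q_D - 12q_D.
Leader FOC: 281/2 - 3q_D = 0, so q_D = 281/6.
Then q_R = (219 - 3·(281/6))/6 = 157/12.

13.08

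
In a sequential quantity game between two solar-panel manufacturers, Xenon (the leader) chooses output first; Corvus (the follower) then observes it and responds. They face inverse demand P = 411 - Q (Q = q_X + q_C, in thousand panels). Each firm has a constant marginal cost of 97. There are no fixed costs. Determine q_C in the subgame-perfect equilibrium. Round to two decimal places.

78.50

Solve by backward induction. Given q_X, the follower Corvus maximises π_C = (411 - q_X - q_C)q_C - 97q_C.
∂π_C/∂q_C = 314 - q_X - 2q_C = 0 gives the reaction function q_C = (314 - q_X)/2.
Xenon substitutes q_C(q_X) into its own profit: π_X = q_X(411 - q_X - (314 - q_X)/2) - 97q_X = (254 - (1/2)q_X)q_X - 97q_X.
Leader FOC: 157 - q_X = 0, so q_X = 157.
Then q_C = (314 - 157)/2 = 157/2.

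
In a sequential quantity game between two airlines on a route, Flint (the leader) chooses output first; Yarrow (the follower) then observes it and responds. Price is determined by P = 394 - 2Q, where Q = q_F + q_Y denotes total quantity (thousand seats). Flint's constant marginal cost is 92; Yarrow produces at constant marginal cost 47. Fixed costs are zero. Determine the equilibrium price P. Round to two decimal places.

Solve by backward induction. Given q_F, the follower Yarrow maximises π_Y = (394 - 2q_F - 2q_Y)q_Y - 47q_Y.
Follower FOC: 347 - 2q_F - 4q_Y = 0, so q_Y(q_F) = (347 - 2q_F)/4.
The leader anticipates this reaction. Substituting into P = 394 - 2Q gives P = 441/2 - q_F, so π_F = (441/2 - q_F)q_F - 92q_F.
Leader FOC: 257/2 - 2q_F = 0, so q_F = 257/4.
Then q_Y = (347 - 2·(257/4))/4 = 437/8.
Total output Q = 951/8, so price P = 394 - 2·(951/8) = 625/4.

156.25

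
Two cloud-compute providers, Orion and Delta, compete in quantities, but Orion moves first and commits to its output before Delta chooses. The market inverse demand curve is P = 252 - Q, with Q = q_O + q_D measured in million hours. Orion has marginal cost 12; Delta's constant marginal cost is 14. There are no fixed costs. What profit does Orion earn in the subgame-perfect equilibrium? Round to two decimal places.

7320.50

The follower Delta best-responds to any q_O: π_D = (252 - Q)q_D - 14q_D.
Follower FOC: 238 - q_O - 2q_D = 0, so q_D(q_O) = (238 - q_O)/2.
The leader anticipates this reaction. Substituting into P = 252 - Q gives P = 133 - (1/2)q_O, so π_O = (133 - (1/2)q_O)q_O - 12q_O.
Maximising: ∂π_O/∂q_O = 121 - q_O = 0, giving q_O = 121.
Then q_D = (238 - 121)/2 = 117/2.
Price P = 252 - 359/2 = 145/2.
Orion's profit: (145/2 - 12)·121 = 7320.5000.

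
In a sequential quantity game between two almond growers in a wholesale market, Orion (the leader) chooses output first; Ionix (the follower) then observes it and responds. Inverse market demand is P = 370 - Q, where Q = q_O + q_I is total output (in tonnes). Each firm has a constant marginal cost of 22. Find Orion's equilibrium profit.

15138

Solve by backward induction. Given q_O, the follower Ionix maximises π_I = (370 - q_O - q_I)q_I - 22q_I.
Follower FOC: 348 - q_O - 2q_I = 0, so q_I(q_O) = (348 - q_O)/2.
The leader anticipates this reaction. Substituting into P = 370 - Q gives P = 196 - (1/2)q_O, so π_O = (196 - (1/2)q_O)q_O - 22q_O.
Leader FOC: 174 - q_O = 0, so q_O = 174.
Then q_I = (348 - 174)/2 = 87.
Price P = 370 - 261 = 109.
Orion's profit: (109 - 22)·174 = 15138.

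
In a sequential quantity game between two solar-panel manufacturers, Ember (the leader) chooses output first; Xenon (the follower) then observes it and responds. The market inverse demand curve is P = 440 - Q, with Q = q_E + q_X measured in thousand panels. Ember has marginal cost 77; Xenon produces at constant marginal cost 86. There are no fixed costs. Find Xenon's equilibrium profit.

Solve by backward induction. Given q_E, the follower Xenon maximises π_X = (440 - q_E - q_X)q_X - 86q_X.
∂π_X/∂q_X = 354 - q_E - 2q_X = 0 gives the reaction function q_X = (354 - q_E)/2.
The leader anticipates this reaction. Substituting into P = 440 - Q gives P = 263 - (1/2)q_E, so π_E = (263 - (1/2)q_E)q_E - 77q_E.
The leader's first-order condition 186 - q_E = 0 yields q_E = 186.
Then q_X = (354 - 186)/2 = 84.
Price P = 440 - 270 = 170.
Xenon's profit: (170 - 86)·84 = 7056.

7056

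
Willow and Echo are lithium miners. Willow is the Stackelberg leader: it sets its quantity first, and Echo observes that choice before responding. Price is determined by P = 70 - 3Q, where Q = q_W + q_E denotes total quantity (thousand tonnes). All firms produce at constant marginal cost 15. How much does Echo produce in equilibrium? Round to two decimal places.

The follower Echo best-responds to any q_W: π_E = (70 - 3Q)q_E - 15q_E.
∂π_E/∂q_E = 55 - 3q_W - 6q_E = 0 gives the reaction function q_E = (55 - 3q_W)/6.
Willow substitutes q_E(q_W) into its own profit: π_W = q_W(70 - 3q_W - (55 - 3q_W)/2) - 15q_W = (85/2 - (3/2)q_W)q_W - 15q_W.
The leader's first-order condition 55/2 - 3q_W = 0 yields q_W = 55/6.
Then q_E = (55 - 3·(55/6))/6 = 55/12.

4.58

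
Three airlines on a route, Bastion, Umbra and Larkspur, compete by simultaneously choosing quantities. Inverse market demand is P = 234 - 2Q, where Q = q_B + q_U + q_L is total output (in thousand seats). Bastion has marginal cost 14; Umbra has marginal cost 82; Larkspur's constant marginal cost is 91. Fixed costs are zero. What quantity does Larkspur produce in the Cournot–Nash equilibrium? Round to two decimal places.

Bastion's profit: π_B = (234 - 2Q)q_B - (14q_B). Setting ∂π_B/∂q_B = 0: 220 - 4q_B - 2(q_U + q_L) = 0.
Umbra's profit: π_U = (234 - 2Q)q_U - (82q_U). Setting ∂π_U/∂q_U = 0: 152 - 4q_U - 2(q_B + q_L) = 0.
Larkspur's first-order condition: 143 - 4q_L - 2(q_B + q_U) = 0.
Summing all 3 equations gives 515 − 8Q = 0, hence Q = 515/8.
Back-substituting: q_B = (220 − 515/4)/2 = 365/8, q_U = (152 − 515/4)/2 = 93/8, q_L = (143 − 515/4)/2 = 57/8.

7.13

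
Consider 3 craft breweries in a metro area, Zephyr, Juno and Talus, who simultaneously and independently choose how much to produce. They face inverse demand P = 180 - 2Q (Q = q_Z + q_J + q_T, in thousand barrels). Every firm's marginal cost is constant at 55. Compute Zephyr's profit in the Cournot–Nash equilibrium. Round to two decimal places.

A representative firm's profit is π_i = q_i(180 - 2Q) - 55q_i.
First-order condition (treating rivals' output as given): 125 - 4q_i - 2·Σ_{j≠i} q_j = 0.
With identical firms every q_j equals q_i, so Σ_{j≠i} q_j = 2q_i and 125 = 8q_i, giving q_i = 125/8.
Price P = 180 - 2·(375/8) = 345/4.
Zephyr's profit: (345/4 - 55)·(125/8) = 488.2813.

488.28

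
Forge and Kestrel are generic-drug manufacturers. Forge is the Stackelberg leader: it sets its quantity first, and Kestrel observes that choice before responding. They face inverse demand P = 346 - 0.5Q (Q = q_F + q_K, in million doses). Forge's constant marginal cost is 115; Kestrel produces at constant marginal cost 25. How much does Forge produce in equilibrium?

141

Solve by backward induction. Given q_F, the follower Kestrel maximises π_K = (346 - (1/2)q_F - (1/2)q_K)q_K - 25q_K.
Setting the follower's marginal profit to zero, 321 - (1/2)q_F - q_K = 0, i.e. q_K = (321 - (1/2)q_F).
Forge substitutes q_K(q_F) into its own profit: π_F = q_F(346 - (1/2)q_F - (321 - (1/2)q_F)/2) - 115q_F = (371/2 - (1/4)q_F)q_F - 115q_F.
The leader's first-order condition 141/2 - (1/2)q_F = 0 yields q_F = 141.
Then q_K = (321 - (1/2)·141) = 501/2.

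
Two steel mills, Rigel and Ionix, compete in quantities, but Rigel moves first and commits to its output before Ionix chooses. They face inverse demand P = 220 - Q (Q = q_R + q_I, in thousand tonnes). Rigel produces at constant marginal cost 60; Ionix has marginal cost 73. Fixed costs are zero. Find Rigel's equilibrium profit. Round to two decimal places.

3741.13

Solve by backward induction. Given q_R, the follower Ionix maximises π_I = (220 - q_R - q_I)q_I - 73q_I.
Setting the follower's marginal profit to zero, 147 - q_R - 2q_I = 0, i.e. q_I = (147 - q_R)/2.
Rigel substitutes q_I(q_R) into its own profit: π_R = q_R(220 - q_R - (147 - q_R)/2) - 60q_R = (293/2 - (1/2)q_R)q_R - 60q_R.
Leader FOC: 173/2 - q_R = 0, so q_R = 173/2.
Then q_I = (147 - 173/2)/2 = 121/4.
Price P = 220 - 467/4 = 413/4.
Rigel's profit: (413/4 - 60)·(173/2) = 3741.1250.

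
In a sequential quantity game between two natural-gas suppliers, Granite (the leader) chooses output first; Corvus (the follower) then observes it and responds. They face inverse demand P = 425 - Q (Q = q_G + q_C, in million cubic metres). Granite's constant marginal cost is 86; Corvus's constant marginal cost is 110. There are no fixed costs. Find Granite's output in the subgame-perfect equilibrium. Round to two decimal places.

181.50

Solve by backward induction. Given q_G, the follower Corvus maximises π_C = (425 - q_G - q_C)q_C - 110q_C.
Setting the follower's marginal profit to zero, 315 - q_G - 2q_C = 0, i.e. q_C = (315 - q_G)/2.
The leader anticipates this reaction. Substituting into P = 425 - Q gives P = 535/2 - (1/2)q_G, so π_G = (535/2 - (1/2)q_G)q_G - 86q_G.
Leader FOC: 363/2 - q_G = 0, so q_G = 363/2.
Then q_C = (315 - 363/2)/2 = 267/4.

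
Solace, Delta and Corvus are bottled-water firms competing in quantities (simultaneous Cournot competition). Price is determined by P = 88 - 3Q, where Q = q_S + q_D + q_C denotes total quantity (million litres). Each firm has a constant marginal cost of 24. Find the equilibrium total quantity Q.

A representative firm's profit is π_i = q_i(88 - 3Q) - 24q_i.
First-order condition (treating rivals' output as given): 64 - 6q_i - 3·Σ_{j≠i} q_j = 0.
With identical firms every q_j equals q_i, so Σ_{j≠i} q_j = 2q_i and 64 = 12q_i, giving q_i = 16/3.
Total output Q = 16/3 + 16/3 + 16/3 = 16.

16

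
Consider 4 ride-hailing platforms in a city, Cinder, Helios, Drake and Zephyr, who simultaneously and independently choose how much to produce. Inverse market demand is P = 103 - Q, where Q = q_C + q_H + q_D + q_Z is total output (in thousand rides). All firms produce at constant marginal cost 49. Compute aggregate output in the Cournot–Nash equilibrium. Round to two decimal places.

Each firm earns π_i = (103 - Q)q_i - 49q_i.
First-order condition (treating rivals' output as given): 54 - 2q_i - Σ_{j≠i} q_j = 0.
With identical firms every q_j equals q_i, so Σ_{j≠i} q_j = 3q_i and 54 = 5q_i, giving q_i = 54/5.
Total output Q = 54/5 + 54/5 + 54/5 + 54/5 = 216/5.

43.20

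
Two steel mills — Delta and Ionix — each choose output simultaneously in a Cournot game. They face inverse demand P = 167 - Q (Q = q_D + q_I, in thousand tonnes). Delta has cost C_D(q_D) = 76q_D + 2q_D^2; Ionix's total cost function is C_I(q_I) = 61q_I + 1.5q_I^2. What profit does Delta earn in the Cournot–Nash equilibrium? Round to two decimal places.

Delta's profit: π_D = (167 - Q)q_D - (76q_D + 2q_D²). Setting ∂π_D/∂q_D = 0: 91 - 6q_D - (q_I) = 0.
Ionix's first-order condition: 106 - 5q_I - (q_D) = 0.
Best responses: q_D = (91 - q_I)/6, q_I = (106 - q_D)/5.
Substituting one into the other gives q_D = 349/29 and q_I = 545/29.
Price P = 167 - 894/29 = 136.1724.
Delta's profit: 136.1724·(349/29) - 76·(349/29) - 2(349/29)² = 434.4863.

434.49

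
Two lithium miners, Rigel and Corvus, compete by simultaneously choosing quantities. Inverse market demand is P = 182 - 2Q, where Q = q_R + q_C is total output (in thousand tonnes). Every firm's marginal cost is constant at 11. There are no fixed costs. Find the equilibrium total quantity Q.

A representative firm's profit is π_i = q_i(182 - 2Q) - 11q_i.
Setting ∂π_i/∂q_i = 0 with rivals' quantities fixed: 171 - 4q_i - 2q_j = 0.
With identical firms every q_j equals q_i, so q_j = q_i and 171 = 6q_i, giving q_i = 57/2.
Total output Q = 57/2 + 57/2 = 57.

57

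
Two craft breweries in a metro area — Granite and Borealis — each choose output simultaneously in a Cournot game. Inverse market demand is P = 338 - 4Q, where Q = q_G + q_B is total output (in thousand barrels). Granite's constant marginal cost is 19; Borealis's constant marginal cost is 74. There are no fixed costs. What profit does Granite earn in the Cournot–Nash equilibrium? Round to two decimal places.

3885.44

Granite's profit: π_G = (338 - 4Q)q_G - (19q_G). Setting ∂π_G/∂q_G = 0: 319 - 8q_G - 4(q_B) = 0.
Borealis's profit: π_B = (338 - 4Q)q_B - (74q_B). Setting ∂π_B/∂q_B = 0: 264 - 8q_B - 4(q_G) = 0.
Rearranging gives the reaction functions q_G = (319 - 4q_B)/8 and q_B = (264 - 4q_G)/8.
Substituting one into the other gives q_G = 187/6 and q_B = 209/12.
Price P = 338 - 4·(583/12) = 431/3.
Granite's profit: (431/3 - 19)·(187/6) = 3885.4444.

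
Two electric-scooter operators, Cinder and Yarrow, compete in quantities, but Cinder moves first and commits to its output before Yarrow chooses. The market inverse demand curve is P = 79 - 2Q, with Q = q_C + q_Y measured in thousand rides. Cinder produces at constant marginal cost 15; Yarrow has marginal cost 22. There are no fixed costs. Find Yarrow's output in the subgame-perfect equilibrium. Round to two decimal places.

5.38

The follower Yarrow best-responds to any q_C: π_Y = (79 - 2Q)q_Y - 22q_Y.
Setting the follower's marginal profit to zero, 57 - 2q_C - 4q_Y = 0, i.e. q_Y = (57 - 2q_C)/4.
The leader anticipates this reaction. Substituting into P = 79 - 2Q gives P = 101/2 - q_C, so π_C = (101/2 - q_C)q_C - 15q_C.
Maximising: ∂π_C/∂q_C = 71/2 - 2q_C = 0, giving q_C = 71/4.
Then q_Y = (57 - 2·(71/4))/4 = 43/8.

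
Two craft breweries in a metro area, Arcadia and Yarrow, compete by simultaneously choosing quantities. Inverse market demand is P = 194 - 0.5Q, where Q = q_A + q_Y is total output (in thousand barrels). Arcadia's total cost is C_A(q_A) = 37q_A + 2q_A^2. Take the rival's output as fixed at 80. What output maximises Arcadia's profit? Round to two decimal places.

23.40

With the rival's output fixed at 80, Arcadia's profit is π_A = (194 - (1/2)·80 - (1/2)q_A)q_A - (37q_A + 2q_A²) = (154 - (1/2)q_A)q_A - (37q_A + 2q_A²).
∂π_A/∂q_A = 117 - 5q_A = 0, so q_A = 117/5.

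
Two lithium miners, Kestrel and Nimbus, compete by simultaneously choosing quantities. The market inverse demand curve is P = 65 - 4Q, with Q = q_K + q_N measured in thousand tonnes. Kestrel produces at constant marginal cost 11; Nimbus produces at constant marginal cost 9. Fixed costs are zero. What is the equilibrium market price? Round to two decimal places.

Kestrel's profit: π_K = (65 - 4Q)q_K - (11q_K). Setting ∂π_K/∂q_K = 0: 54 - 8q_K - 4(q_N) = 0.
Nimbus's first-order condition: 56 - 8q_N - 4(q_K) = 0.
So q_K = (54 - 4q_N)/8 and q_N = (56 - 4q_K)/8.
Substituting one into the other gives q_K = 13/3 and q_N = 29/6.
Total output Q = 55/6, so price P = 65 - 4·(55/6) = 85/3.

28.33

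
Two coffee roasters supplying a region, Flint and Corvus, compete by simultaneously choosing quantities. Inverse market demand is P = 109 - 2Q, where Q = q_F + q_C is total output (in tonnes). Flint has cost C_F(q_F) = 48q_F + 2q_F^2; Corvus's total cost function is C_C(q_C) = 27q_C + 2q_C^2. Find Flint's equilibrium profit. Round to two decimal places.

Flint's profit: π_F = (109 - 2Q)q_F - (48q_F + 2q_F²). Setting ∂π_F/∂q_F = 0: 61 - 8q_F - 2(q_C) = 0.
Corvus's profit: π_C = (109 - 2Q)q_C - (27q_C + 2q_C²). Setting ∂π_C/∂q_C = 0: 82 - 8q_C - 2(q_F) = 0.
So q_F = (61 - 2q_C)/8 and q_C = (82 - 2q_F)/8.
Substituting one into the other gives q_F = 27/5 and q_C = 89/10.
Price P = 109 - 2·(143/10) = 402/5.
Flint's profit: (402/5)·(27/5) - 48·(27/5) - 2(27/5)² = 116.6400.

116.64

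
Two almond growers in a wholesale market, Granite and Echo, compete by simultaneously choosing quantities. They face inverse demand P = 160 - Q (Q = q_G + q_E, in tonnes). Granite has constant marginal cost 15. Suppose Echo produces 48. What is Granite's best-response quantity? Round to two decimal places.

With the rival's output fixed at 48, Granite's profit is π_G = (160 - 48 - q_G)q_G - (15q_G) = (112 - q_G)q_G - (15q_G).
∂π_G/∂q_G = 97 - 2q_G = 0, so q_G = 97/2.

48.50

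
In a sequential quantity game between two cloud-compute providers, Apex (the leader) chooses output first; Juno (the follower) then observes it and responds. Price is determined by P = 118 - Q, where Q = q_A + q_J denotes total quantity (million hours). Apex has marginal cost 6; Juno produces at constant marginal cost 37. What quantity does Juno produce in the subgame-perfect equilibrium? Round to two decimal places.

The follower Juno best-responds to any q_A: π_J = (118 - Q)q_J - 37q_J.
Follower FOC: 81 - q_A - 2q_J = 0, so q_J(q_A) = (81 - q_A)/2.
The leader anticipates this reaction. Substituting into P = 118 - Q gives P = 155/2 - (1/2)q_A, so π_A = (155/2 - (1/2)q_A)q_A - 6q_A.
Leader FOC: 143/2 - q_A = 0, so q_A = 143/2.
Then q_J = (81 - 143/2)/2 = 19/4.

4.75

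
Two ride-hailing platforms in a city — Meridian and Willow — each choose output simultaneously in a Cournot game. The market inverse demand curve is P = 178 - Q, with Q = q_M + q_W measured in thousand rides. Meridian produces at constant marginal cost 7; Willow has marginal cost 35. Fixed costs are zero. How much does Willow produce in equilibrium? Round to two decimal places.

38.33

Meridian's profit: π_M = (178 - Q)q_M - (7q_M). Setting ∂π_M/∂q_M = 0: 171 - 2q_M - (q_W) = 0.
Willow's first-order condition: 143 - 2q_W - (q_M) = 0.
Best responses: q_M = (171 - q_W)/2, q_W = (143 - q_M)/2.
Substituting one into the other gives q_M = 199/3 and q_W = 115/3.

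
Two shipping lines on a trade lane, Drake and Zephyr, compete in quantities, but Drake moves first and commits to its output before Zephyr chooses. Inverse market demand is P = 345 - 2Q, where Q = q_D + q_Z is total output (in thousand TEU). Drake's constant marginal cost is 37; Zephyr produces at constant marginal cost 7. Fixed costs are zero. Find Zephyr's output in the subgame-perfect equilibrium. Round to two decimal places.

49.75

Solve by backward induction. Given q_D, the follower Zephyr maximises π_Z = (345 - 2q_D - 2q_Z)q_Z - 7q_Z.
Follower FOC: 338 - 2q_D - 4q_Z = 0, so q_Z(q_D) = (338 - 2q_D)/4.
Drake substitutes q_Z(q_D) into its own profit: π_D = q_D(345 - 2q_D - (338 - 2q_D)/2) - 37q_D = (176 - q_D)q_D - 37q_D.
Leader FOC: 139 - 2q_D = 0, so q_D = 139/2.
Then q_Z = (338 - 2·(139/2))/4 = 199/4.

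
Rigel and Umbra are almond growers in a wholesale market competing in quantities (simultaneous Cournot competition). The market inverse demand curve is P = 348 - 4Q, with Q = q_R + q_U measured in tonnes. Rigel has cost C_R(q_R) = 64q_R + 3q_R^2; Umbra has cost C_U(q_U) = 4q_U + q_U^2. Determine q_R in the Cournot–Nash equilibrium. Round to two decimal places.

Rigel's profit: π_R = (348 - 4Q)q_R - (64q_R + 3q_R²). Setting ∂π_R/∂q_R = 0: 284 - 14q_R - 4(q_U) = 0.
Umbra's profit: π_U = (348 - 4Q)q_U - (4q_U + q_U²). Setting ∂π_U/∂q_U = 0: 344 - 10q_U - 4(q_R) = 0.
So q_R = (284 - 4q_U)/14 and q_U = (344 - 4q_R)/10.
Solving the pair: q_R = 366/31, q_U = 920/31.

11.81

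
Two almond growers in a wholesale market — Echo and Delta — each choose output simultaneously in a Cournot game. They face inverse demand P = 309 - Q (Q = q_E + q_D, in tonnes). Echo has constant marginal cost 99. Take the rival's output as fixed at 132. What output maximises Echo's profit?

39

With the rival's output fixed at 132, Echo's profit is π_E = (309 - 132 - q_E)q_E - (99q_E) = (177 - q_E)q_E - (99q_E).
∂π_E/∂q_E = 78 - 2q_E = 0, so q_E = 39.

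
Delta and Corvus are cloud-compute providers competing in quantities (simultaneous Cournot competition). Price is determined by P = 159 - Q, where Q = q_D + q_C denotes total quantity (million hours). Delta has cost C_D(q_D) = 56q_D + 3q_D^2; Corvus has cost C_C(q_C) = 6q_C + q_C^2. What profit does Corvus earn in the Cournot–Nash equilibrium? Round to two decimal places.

Delta's profit: π_D = (159 - Q)q_D - (56q_D + 3q_D²). Setting ∂π_D/∂q_D = 0: 103 - 8q_D - (q_C) = 0.
Corvus's profit: π_C = (159 - Q)q_C - (6q_C + q_C²). Setting ∂π_C/∂q_C = 0: 153 - 4q_C - (q_D) = 0.
So q_D = (103 - q_C)/8 and q_C = (153 - q_D)/4.
Substituting one into the other gives q_D = 259/31 and q_C = 1121/31.
Price P = 159 - 1380/31 = 114.4839.
Corvus's profit: 114.4839·(1121/31) - 6·(1121/31) - (1121/31)² = 2615.2778.

2615.28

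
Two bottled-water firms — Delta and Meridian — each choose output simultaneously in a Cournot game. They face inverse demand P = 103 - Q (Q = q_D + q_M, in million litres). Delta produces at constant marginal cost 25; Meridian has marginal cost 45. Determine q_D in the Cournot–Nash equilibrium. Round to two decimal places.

32.67

Delta's profit: π_D = (103 - Q)q_D - (25q_D). Setting ∂π_D/∂q_D = 0: 78 - 2q_D - (q_M) = 0.
Meridian's profit: π_M = (103 - Q)q_M - (45q_M). Setting ∂π_M/∂q_M = 0: 58 - 2q_M - (q_D) = 0.
Rearranging gives the reaction functions q_D = (78 - q_M)/2 and q_M = (58 - q_D)/2.
Substituting one into the other gives q_D = 98/3 and q_M = 38/3.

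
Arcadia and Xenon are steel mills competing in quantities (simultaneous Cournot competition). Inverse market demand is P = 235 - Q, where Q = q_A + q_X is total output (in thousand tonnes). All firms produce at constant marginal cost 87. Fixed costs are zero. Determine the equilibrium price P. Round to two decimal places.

136.33

Each firm earns π_i = (235 - Q)q_i - 87q_i.
Setting ∂π_i/∂q_i = 0 with rivals' quantities fixed: 148 - 2q_i - q_j = 0.
With identical firms every q_j equals q_i, so q_j = q_i and 148 = 3q_i, giving q_i = 148/3.
Total output Q = 296/3, so price P = 235 - 296/3 = 409/3.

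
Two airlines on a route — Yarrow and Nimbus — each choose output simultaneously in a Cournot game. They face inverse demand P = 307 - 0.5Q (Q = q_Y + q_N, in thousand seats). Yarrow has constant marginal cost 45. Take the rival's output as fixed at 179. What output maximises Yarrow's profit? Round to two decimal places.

With the rival's output fixed at 179, Yarrow's profit is π_Y = (307 - (1/2)·179 - (1/2)q_Y)q_Y - (45q_Y) = (435/2 - (1/2)q_Y)q_Y - (45q_Y).
∂π_Y/∂q_Y = 345/2 - q_Y = 0, so q_Y = 345/2.

172.50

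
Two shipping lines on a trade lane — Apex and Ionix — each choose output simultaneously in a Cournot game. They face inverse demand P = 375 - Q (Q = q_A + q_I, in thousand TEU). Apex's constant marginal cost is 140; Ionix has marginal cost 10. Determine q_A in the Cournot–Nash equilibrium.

35

Apex's profit: π_A = (375 - Q)q_A - (140q_A). Setting ∂π_A/∂q_A = 0: 235 - 2q_A - (q_I) = 0.
Ionix's first-order condition: 365 - 2q_I - (q_A) = 0.
Rearranging gives the reaction functions q_A = (235 - q_I)/2 and q_I = (365 - q_A)/2.
Solving the pair: q_A = 35, q_I = 165.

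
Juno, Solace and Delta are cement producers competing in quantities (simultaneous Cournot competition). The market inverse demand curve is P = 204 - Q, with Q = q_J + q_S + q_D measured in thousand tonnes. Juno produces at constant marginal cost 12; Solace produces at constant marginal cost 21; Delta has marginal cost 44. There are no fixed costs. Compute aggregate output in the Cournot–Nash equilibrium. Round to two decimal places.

Juno's profit: π_J = (204 - Q)q_J - (12q_J). Setting ∂π_J/∂q_J = 0: 192 - 2q_J - (q_S + q_D) = 0.
Solace's profit: π_S = (204 - Q)q_S - (21q_S). Setting ∂π_S/∂q_S = 0: 183 - 2q_S - (q_J + q_D) = 0.
Delta's profit: π_D = (204 - Q)q_D - (44q_D). Setting ∂π_D/∂q_D = 0: 160 - 2q_D - (q_J + q_S) = 0.
Adding the 3 conditions: 535 − 2Q − 2Q = 0, i.e. Q = 535/4.
Back-substituting: q_J = (192 − 535/4) = 233/4, q_S = (183 − 535/4) = 197/4, q_D = (160 − 535/4) = 105/4.
Total output Q = 233/4 + 197/4 + 105/4 = 535/4.

133.75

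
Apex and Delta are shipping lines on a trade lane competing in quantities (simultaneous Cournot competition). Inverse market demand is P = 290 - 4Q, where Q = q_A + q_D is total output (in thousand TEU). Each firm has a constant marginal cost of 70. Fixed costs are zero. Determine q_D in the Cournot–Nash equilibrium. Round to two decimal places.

A representative firm's profit is π_i = q_i(290 - 4Q) - 70q_i.
First-order condition (treating rivals' output as given): 220 - 8q_i - 4q_j = 0.
With identical firms every q_j equals q_i, so q_j = q_i and 220 = 12q_i, giving q_i = 55/3.

18.33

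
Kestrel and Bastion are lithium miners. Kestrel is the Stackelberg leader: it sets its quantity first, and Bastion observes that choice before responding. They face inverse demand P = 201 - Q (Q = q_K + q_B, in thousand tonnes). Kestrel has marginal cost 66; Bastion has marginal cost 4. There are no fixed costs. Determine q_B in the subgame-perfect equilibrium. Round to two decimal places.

80.25

The follower Bastion best-responds to any q_K: π_B = (201 - Q)q_B - 4q_B.
Setting the follower's marginal profit to zero, 197 - q_K - 2q_B = 0, i.e. q_B = (197 - q_K)/2.
Kestrel substitutes q_B(q_K) into its own profit: π_K = q_K(201 - q_K - (197 - q_K)/2) - 66q_K = (205/2 - (1/2)q_K)q_K - 66q_K.
Leader FOC: 73/2 - q_K = 0, so q_K = 73/2.
Then q_B = (197 - 73/2)/2 = 321/4.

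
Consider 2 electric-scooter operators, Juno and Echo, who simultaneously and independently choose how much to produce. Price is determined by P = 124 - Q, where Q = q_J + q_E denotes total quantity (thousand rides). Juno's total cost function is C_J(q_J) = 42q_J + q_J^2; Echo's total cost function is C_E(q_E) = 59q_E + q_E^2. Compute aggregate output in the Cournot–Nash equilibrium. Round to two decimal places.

Juno's profit: π_J = (124 - Q)q_J - (42q_J + q_J²). Setting ∂π_J/∂q_J = 0: 82 - 4q_J - (q_E) = 0.
Echo's first-order condition: 65 - 4q_E - (q_J) = 0.
Best responses: q_J = (82 - q_E)/4, q_E = (65 - q_J)/4.
Substituting one into the other gives q_J = 263/15 and q_E = 178/15.
Total output Q = 263/15 + 178/15 = 147/5.

29.40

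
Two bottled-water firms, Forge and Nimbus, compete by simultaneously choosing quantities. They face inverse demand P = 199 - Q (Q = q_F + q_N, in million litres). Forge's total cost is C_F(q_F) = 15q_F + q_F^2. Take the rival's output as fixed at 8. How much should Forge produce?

44

With the rival's output fixed at 8, Forge's profit is π_F = (199 - 8 - q_F)q_F - (15q_F + q_F²) = (191 - q_F)q_F - (15q_F + q_F²).
∂π_F/∂q_F = 176 - 4q_F = 0, so q_F = 44.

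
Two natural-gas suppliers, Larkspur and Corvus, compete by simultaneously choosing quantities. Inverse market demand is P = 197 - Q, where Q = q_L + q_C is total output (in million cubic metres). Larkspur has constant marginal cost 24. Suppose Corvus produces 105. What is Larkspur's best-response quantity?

34

With the rival's output fixed at 105, Larkspur's profit is π_L = (197 - 105 - q_L)q_L - (24q_L) = (92 - q_L)q_L - (24q_L).
∂π_L/∂q_L = 68 - 2q_L = 0, so q_L = 34.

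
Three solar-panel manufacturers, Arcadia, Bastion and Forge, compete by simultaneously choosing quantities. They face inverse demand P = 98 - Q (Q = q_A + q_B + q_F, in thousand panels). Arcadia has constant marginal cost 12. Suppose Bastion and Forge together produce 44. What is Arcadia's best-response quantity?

21

With rivals' combined output fixed at 44, Arcadia's profit is π_A = (98 - 44 - q_A)q_A - (12q_A) = (54 - q_A)q_A - (12q_A).
∂π_A/∂q_A = 42 - 2q_A = 0, so q_A = 21.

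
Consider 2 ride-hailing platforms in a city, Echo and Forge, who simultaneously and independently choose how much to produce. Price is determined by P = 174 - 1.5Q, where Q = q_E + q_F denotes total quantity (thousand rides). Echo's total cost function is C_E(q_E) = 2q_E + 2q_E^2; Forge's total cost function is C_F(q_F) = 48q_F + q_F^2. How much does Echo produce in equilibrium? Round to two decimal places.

20.49

Echo's profit: π_E = (174 - 1.5Q)q_E - (2q_E + 2q_E²). Setting ∂π_E/∂q_E = 0: 172 - 7q_E - (3/2)(q_F) = 0.
Forge's profit: π_F = (174 - 1.5Q)q_F - (48q_F + q_F²). Setting ∂π_F/∂q_F = 0: 126 - 5q_F - (3/2)(q_E) = 0.
Best responses: q_E = (172 - (3/2)q_F)/7, q_F = (126 - (3/2)q_E)/5.
Solving the pair: q_E = 20.4885, q_F = 19.0534.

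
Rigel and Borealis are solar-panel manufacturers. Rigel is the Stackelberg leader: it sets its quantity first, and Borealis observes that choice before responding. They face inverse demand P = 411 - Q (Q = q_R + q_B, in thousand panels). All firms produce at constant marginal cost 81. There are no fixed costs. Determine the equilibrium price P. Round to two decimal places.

163.50

The follower Borealis best-responds to any q_R: π_B = (411 - Q)q_B - 81q_B.
∂π_B/∂q_B = 330 - q_R - 2q_B = 0 gives the reaction function q_B = (330 - q_R)/2.
The leader anticipates this reaction. Substituting into P = 411 - Q gives P = 246 - (1/2)q_R, so π_R = (246 - (1/2)q_R)q_R - 81q_R.
The leader's first-order condition 165 - q_R = 0 yields q_R = 165.
Then q_B = (330 - 165)/2 = 165/2.
Total output Q = 495/2, so price P = 411 - 495/2 = 327/2.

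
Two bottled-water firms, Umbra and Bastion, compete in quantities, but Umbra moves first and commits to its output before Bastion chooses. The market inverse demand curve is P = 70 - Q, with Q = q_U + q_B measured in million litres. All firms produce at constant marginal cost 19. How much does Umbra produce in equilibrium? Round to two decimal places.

25.50

Solve by backward induction. Given q_U, the follower Bastion maximises π_B = (70 - q_U - q_B)q_B - 19q_B.
Follower FOC: 51 - q_U - 2q_B = 0, so q_B(q_U) = (51 - q_U)/2.
The leader anticipates this reaction. Substituting into P = 70 - Q gives P = 89/2 - (1/2)q_U, so π_U = (89/2 - (1/2)q_U)q_U - 19q_U.
Maximising: ∂π_U/∂q_U = 51/2 - q_U = 0, giving q_U = 51/2.
Then q_B = (51 - 51/2)/2 = 51/4.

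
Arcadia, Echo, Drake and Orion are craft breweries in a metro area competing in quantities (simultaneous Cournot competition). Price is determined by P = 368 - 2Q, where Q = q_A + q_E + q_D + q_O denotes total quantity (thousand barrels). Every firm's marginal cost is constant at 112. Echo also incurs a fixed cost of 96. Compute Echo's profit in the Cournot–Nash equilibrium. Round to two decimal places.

Each firm earns π_i = (368 - 2Q)q_i - 112q_i.
First-order condition (treating rivals' output as given): 256 - 4q_i - 2·Σ_{j≠i} q_j = 0.
By symmetry each firm produces the same amount; substituting Σ_{j≠i} q_j = 3q_i yields q_i = 256/10 = 128/5.
Price P = 368 - 2·(512/5) = 816/5.
Echo's profit: (816/5 - 112)·(128/5) - 96 = 1214.7200.

1214.72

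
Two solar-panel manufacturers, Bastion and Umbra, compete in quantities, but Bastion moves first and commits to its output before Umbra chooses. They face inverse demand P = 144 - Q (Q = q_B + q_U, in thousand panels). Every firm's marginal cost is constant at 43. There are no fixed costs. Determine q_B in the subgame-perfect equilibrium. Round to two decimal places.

50.50

The follower Umbra best-responds to any q_B: π_U = (144 - Q)q_U - 43q_U.
∂π_U/∂q_U = 101 - q_B - 2q_U = 0 gives the reaction function q_U = (101 - q_B)/2.
Bastion substitutes q_U(q_B) into its own profit: π_B = q_B(144 - q_B - (101 - q_B)/2) - 43q_B = (187/2 - (1/2)q_B)q_B - 43q_B.
Leader FOC: 101/2 - q_B = 0, so q_B = 101/2.
Then q_U = (101 - 101/2)/2 = 101/4.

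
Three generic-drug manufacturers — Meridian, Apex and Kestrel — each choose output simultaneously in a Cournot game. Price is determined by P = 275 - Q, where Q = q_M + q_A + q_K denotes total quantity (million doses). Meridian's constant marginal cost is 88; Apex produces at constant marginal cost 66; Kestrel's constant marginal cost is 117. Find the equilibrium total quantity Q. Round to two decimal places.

138.50

Meridian's profit: π_M = (275 - Q)q_M - (88q_M). Setting ∂π_M/∂q_M = 0: 187 - 2q_M - (q_A + q_K) = 0.
Apex's first-order condition: 209 - 2q_A - (q_M + q_K) = 0.
Kestrel's profit: π_K = (275 - Q)q_K - (117q_K). Setting ∂π_K/∂q_K = 0: 158 - 2q_K - (q_M + q_A) = 0.
Adding the 3 first-order conditions: 554 − 4Q = 0, so Q = 277/2.
Back-substituting: q_M = (187 − 277/2) = 97/2, q_A = (209 − 277/2) = 141/2, q_K = (158 − 277/2) = 39/2.
Total output Q = 97/2 + 141/2 + 39/2 = 277/2.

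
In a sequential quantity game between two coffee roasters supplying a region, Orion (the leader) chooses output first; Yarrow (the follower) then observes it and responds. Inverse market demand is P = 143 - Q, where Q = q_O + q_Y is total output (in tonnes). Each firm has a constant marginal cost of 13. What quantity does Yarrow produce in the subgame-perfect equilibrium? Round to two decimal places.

The follower Yarrow best-responds to any q_O: π_Y = (143 - Q)q_Y - 13q_Y.
∂π_Y/∂q_Y = 130 - q_O - 2q_Y = 0 gives the reaction function q_Y = (130 - q_O)/2.
Orion substitutes q_Y(q_O) into its own profit: π_O = q_O(143 - q_O - (130 - q_O)/2) - 13q_O = (78 - (1/2)q_O)q_O - 13q_O.
Leader FOC: 65 - q_O = 0, so q_O = 65.
Then q_Y = (130 - 65)/2 = 65/2.

32.50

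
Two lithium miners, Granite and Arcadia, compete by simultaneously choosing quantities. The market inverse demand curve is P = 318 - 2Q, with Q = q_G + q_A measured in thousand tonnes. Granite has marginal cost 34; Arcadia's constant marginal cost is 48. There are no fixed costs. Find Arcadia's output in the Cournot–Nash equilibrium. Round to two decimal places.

Granite's profit: π_G = (318 - 2Q)q_G - (34q_G). Setting ∂π_G/∂q_G = 0: 284 - 4q_G - 2(q_A) = 0.
Arcadia's profit: π_A = (318 - 2Q)q_A - (48q_A). Setting ∂π_A/∂q_A = 0: 270 - 4q_A - 2(q_G) = 0.
Best responses: q_G = (284 - 2q_A)/4, q_A = (270 - 2q_G)/4.
Solving the pair: q_G = 149/3, q_A = 128/3.

42.67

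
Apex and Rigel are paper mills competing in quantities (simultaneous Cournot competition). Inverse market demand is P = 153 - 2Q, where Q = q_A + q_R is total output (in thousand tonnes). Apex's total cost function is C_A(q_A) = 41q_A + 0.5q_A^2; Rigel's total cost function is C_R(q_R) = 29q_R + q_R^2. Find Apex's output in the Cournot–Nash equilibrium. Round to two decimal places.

Apex's profit: π_A = (153 - 2Q)q_A - (41q_A + (1/2)q_A²). Setting ∂π_A/∂q_A = 0: 112 - 5q_A - 2(q_R) = 0.
Rigel's first-order condition: 124 - 6q_R - 2(q_A) = 0.
So q_A = (112 - 2q_R)/5 and q_R = (124 - 2q_A)/6.
Substituting one into the other gives q_A = 212/13 and q_R = 198/13.

16.31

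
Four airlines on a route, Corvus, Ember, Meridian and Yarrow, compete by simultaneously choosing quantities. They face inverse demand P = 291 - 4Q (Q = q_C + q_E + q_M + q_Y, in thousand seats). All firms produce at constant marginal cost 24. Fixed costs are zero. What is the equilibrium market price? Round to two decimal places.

Each firm earns π_i = (291 - 4Q)q_i - 24q_i.
First-order condition (treating rivals' output as given): 267 - 8q_i - 4·Σ_{j≠i} q_j = 0.
With identical firms every q_j equals q_i, so Σ_{j≠i} q_j = 3q_i and 267 = 20q_i, giving q_i = 267/20.
Total output Q = 267/5, so price P = 291 - 4·(267/5) = 387/5.

77.40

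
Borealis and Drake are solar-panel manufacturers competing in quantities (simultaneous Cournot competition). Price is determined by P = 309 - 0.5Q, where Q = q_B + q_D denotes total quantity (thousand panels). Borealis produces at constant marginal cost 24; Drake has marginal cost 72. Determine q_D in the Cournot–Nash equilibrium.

Borealis's profit: π_B = (309 - 0.5Q)q_B - (24q_B). Setting ∂π_B/∂q_B = 0: 285 - q_B - (1/2)(q_D) = 0.
Drake's profit: π_D = (309 - 0.5Q)q_D - (72q_D). Setting ∂π_D/∂q_D = 0: 237 - q_D - (1/2)(q_B) = 0.
So q_B = (285 - (1/2)q_D) and q_D = (237 - (1/2)q_B).
Substituting one into the other gives q_B = 222 and q_D = 126.

126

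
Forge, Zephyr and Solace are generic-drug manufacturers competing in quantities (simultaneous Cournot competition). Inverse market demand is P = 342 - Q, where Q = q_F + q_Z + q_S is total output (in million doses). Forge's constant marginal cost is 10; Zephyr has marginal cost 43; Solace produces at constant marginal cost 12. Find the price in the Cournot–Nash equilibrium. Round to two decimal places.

Forge's profit: π_F = (342 - Q)q_F - (10q_F). Setting ∂π_F/∂q_F = 0: 332 - 2q_F - (q_Z + q_S) = 0.
Zephyr's first-order condition: 299 - 2q_Z - (q_F + q_S) = 0.
Solace's first-order condition: 330 - 2q_S - (q_F + q_Z) = 0.
Adding the 3 conditions: 961 − 2Q − 2Q = 0, i.e. Q = 961/4.
Back-substituting: q_F = (332 − 961/4) = 367/4, q_Z = (299 − 961/4) = 235/4, q_S = (330 − 961/4) = 359/4.
Total output Q = 961/4, so price P = 342 - 961/4 = 407/4.

101.75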